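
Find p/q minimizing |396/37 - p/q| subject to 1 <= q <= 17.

Expand x = 396/37 as a continued fraction with the Euclidean algorithm:
  396 = 10*37 + 26, so a_0 = 10.
  37 = 1*26 + 11, so a_1 = 1.
  26 = 2*11 + 4, so a_2 = 2.
  11 = 2*4 + 3, so a_3 = 2.
  4 = 1*3 + 1, so a_4 = 1.
  3 = 3*1 + 0, so a_5 = 3.
so x = [10; 1, 2, 2, 1, 3].
Convergents (p_i = a_i*p_{i-1} + p_{i-2}, q_i = a_i*q_{i-1} + q_{i-2} with p_{-2}=0, p_{-1}=1, q_{-2}=1, q_{-1}=0), until the denominator exceeds 17:
  i=0: a_0=10, p_0 = 10*1 + 0 = 10, q_0 = 10*0 + 1 = 1.
  i=1: a_1=1, p_1 = 1*10 + 1 = 11, q_1 = 1*1 + 0 = 1.
  i=2: a_2=2, p_2 = 2*11 + 10 = 32, q_2 = 2*1 + 1 = 3.
  i=3: a_3=2, p_3 = 2*32 + 11 = 75, q_3 = 2*3 + 1 = 7.
  i=4: a_4=1, p_4 = 1*75 + 32 = 107, q_4 = 1*7 + 3 = 10.
  i=5: a_5=3, p_5 = 3*107 + 75 = 396, q_5 = 3*10 + 7 = 37.
q_5 = 37 > 17, so the last convergent with denominator <= 17 is p_4/q_4 = 107/10.
The closest fraction with denominator <= 17 is either p_4/q_4 or the intermediate fraction (k*p_4 + p_3)/(k*q_4 + q_3) with the largest k >= 1 whose denominator stays <= 17; these approach x as k grows, and every other convergent or intermediate fraction in range is farther away.
Largest k: floor((17 - q_3)/q_4) = floor((17 - 7)/10) = 1.
That gives (1*107 + 75)/(1*10 + 7) = 182/17.
Compare the errors: |x - 107/10| = |396*10 - 107*37|/(37*10) = 1/370, and |x - 182/17| = |396*17 - 182*37|/(37*17) = 2/629.
Cross-multiplying, 1*629 = 629 < 740 = 2*370, so 1/370 is smaller: the convergent 107/10 is closer to x than 182/17.

107/10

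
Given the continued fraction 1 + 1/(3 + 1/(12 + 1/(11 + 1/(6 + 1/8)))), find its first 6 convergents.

Using the convergent recurrence p_i = a_i*p_{i-1} + p_{i-2}, q_i = a_i*q_{i-1} + q_{i-2} with p_{-2}=0, p_{-1}=1, q_{-2}=1, q_{-1}=0:
  i=0: a_0=1, p_0 = 1*1 + 0 = 1, q_0 = 1*0 + 1 = 1.
  i=1: a_1=3, p_1 = 3*1 + 1 = 4, q_1 = 3*1 + 0 = 3.
  i=2: a_2=12, p_2 = 12*4 + 1 = 49, q_2 = 12*3 + 1 = 37.
  i=3: a_3=11, p_3 = 11*49 + 4 = 543, q_3 = 11*37 + 3 = 410.
  i=4: a_4=6, p_4 = 6*543 + 49 = 3307, q_4 = 6*410 + 37 = 2497.
  i=5: a_5=8, p_5 = 8*3307 + 543 = 26999, q_5 = 8*2497 + 410 = 20386.

1/1, 4/3, 49/37, 543/410, 3307/2497, 26999/20386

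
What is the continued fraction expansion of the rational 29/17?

[1; 1, 2, 2, 2]

Run the Euclidean algorithm on 29 and 17; the successive quotients are the partial quotients a_0, a_1, ... (each step inverts the fractional part left over by the previous one):
  29 = 1*17 + 12, so a_0 = 1.
  17 = 1*12 + 5, so a_1 = 1.
  12 = 2*5 + 2, so a_2 = 2.
  5 = 2*2 + 1, so a_3 = 2.
  2 = 2*1 + 0, so a_4 = 2.
The remainder reaches 0 after 5 divisions, so the expansion has 5 partial quotients, read off in order.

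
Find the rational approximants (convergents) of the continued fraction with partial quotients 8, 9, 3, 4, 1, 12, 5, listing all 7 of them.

Using the convergent recurrence p_i = a_i*p_{i-1} + p_{i-2}, q_i = a_i*q_{i-1} + q_{i-2} with p_{-2}=0, p_{-1}=1, q_{-2}=1, q_{-1}=0:
  i=0: a_0=8, p_0 = 8*1 + 0 = 8, q_0 = 8*0 + 1 = 1.
  i=1: a_1=9, p_1 = 9*8 + 1 = 73, q_1 = 9*1 + 0 = 9.
  i=2: a_2=3, p_2 = 3*73 + 8 = 227, q_2 = 3*9 + 1 = 28.
  i=3: a_3=4, p_3 = 4*227 + 73 = 981, q_3 = 4*28 + 9 = 121.
  i=4: a_4=1, p_4 = 1*981 + 227 = 1208, q_4 = 1*121 + 28 = 149.
  i=5: a_5=12, p_5 = 12*1208 + 981 = 15477, q_5 = 12*149 + 121 = 1909.
  i=6: a_6=5, p_6 = 5*15477 + 1208 = 78593, q_6 = 5*1909 + 149 = 9694.

8/1, 73/9, 227/28, 981/121, 1208/149, 15477/1909, 78593/9694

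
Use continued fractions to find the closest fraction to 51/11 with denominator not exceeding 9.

37/8

Expand x = 51/11 as a continued fraction with the Euclidean algorithm:
  51 = 4*11 + 7, so a_0 = 4.
  11 = 1*7 + 4, so a_1 = 1.
  7 = 1*4 + 3, so a_2 = 1.
  4 = 1*3 + 1, so a_3 = 1.
  3 = 3*1 + 0, so a_4 = 3.
so x = [4; 1, 1, 1, 3].
Convergents (p_i = a_i*p_{i-1} + p_{i-2}, q_i = a_i*q_{i-1} + q_{i-2} with p_{-2}=0, p_{-1}=1, q_{-2}=1, q_{-1}=0), until the denominator exceeds 9:
  i=0: a_0=4, p_0 = 4*1 + 0 = 4, q_0 = 4*0 + 1 = 1.
  i=1: a_1=1, p_1 = 1*4 + 1 = 5, q_1 = 1*1 + 0 = 1.
  i=2: a_2=1, p_2 = 1*5 + 4 = 9, q_2 = 1*1 + 1 = 2.
  i=3: a_3=1, p_3 = 1*9 + 5 = 14, q_3 = 1*2 + 1 = 3.
  i=4: a_4=3, p_4 = 3*14 + 9 = 51, q_4 = 3*3 + 2 = 11.
q_4 = 11 > 9, so the last convergent with denominator <= 9 is p_3/q_3 = 14/3.
The closest fraction with denominator <= 9 is either p_3/q_3 or the intermediate fraction (k*p_3 + p_2)/(k*q_3 + q_2) with the largest k >= 1 whose denominator stays <= 9; these approach x as k grows, and every other convergent or intermediate fraction in range is farther away.
Largest k: floor((9 - q_2)/q_3) = floor((9 - 2)/3) = 2.
That gives (2*14 + 9)/(2*3 + 2) = 37/8.
Compare the errors: |x - 14/3| = |51*3 - 14*11|/(11*3) = 1/33, and |x - 37/8| = |51*8 - 37*11|/(11*8) = 1/88.
Cross-multiplying, 1*33 = 33 < 88 = 1*88, so 1/88 is smaller: the intermediate fraction 37/8 is closer to x than 14/3.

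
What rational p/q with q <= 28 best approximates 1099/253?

113/26

Expand x = 1099/253 as a continued fraction with the Euclidean algorithm:
  1099 = 4*253 + 87, so a_0 = 4.
  253 = 2*87 + 79, so a_1 = 2.
  87 = 1*79 + 8, so a_2 = 1.
  79 = 9*8 + 7, so a_3 = 9.
  8 = 1*7 + 1, so a_4 = 1.
  7 = 7*1 + 0, so a_5 = 7.
so x = [4; 2, 1, 9, 1, 7].
Convergents (p_i = a_i*p_{i-1} + p_{i-2}, q_i = a_i*q_{i-1} + q_{i-2} with p_{-2}=0, p_{-1}=1, q_{-2}=1, q_{-1}=0), until the denominator exceeds 28:
  i=0: a_0=4, p_0 = 4*1 + 0 = 4, q_0 = 4*0 + 1 = 1.
  i=1: a_1=2, p_1 = 2*4 + 1 = 9, q_1 = 2*1 + 0 = 2.
  i=2: a_2=1, p_2 = 1*9 + 4 = 13, q_2 = 1*2 + 1 = 3.
  i=3: a_3=9, p_3 = 9*13 + 9 = 126, q_3 = 9*3 + 2 = 29.
q_3 = 29 > 28, so the last convergent with denominator <= 28 is p_2/q_2 = 13/3.
The closest fraction with denominator <= 28 is either p_2/q_2 or the intermediate fraction (k*p_2 + p_1)/(k*q_2 + q_1) with the largest k >= 1 whose denominator stays <= 28; these approach x as k grows, and every other convergent or intermediate fraction in range is farther away.
Largest k: floor((28 - q_1)/q_2) = floor((28 - 2)/3) = 8.
That gives (8*13 + 9)/(8*3 + 2) = 113/26.
Compare the errors: |x - 13/3| = |1099*3 - 13*253|/(253*3) = 8/759, and |x - 113/26| = |1099*26 - 113*253|/(253*26) = 15/6578.
Cross-multiplying, 15*759 = 11385 < 52624 = 8*6578, so 15/6578 is smaller: the intermediate fraction 113/26 is closer to x than 13/3.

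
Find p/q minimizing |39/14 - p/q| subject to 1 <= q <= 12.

Expand x = 39/14 as a continued fraction with the Euclidean algorithm:
  39 = 2*14 + 11, so a_0 = 2.
  14 = 1*11 + 3, so a_1 = 1.
  11 = 3*3 + 2, so a_2 = 3.
  3 = 1*2 + 1, so a_3 = 1.
  2 = 2*1 + 0, so a_4 = 2.
so x = [2; 1, 3, 1, 2].
Convergents (p_i = a_i*p_{i-1} + p_{i-2}, q_i = a_i*q_{i-1} + q_{i-2} with p_{-2}=0, p_{-1}=1, q_{-2}=1, q_{-1}=0), until the denominator exceeds 12:
  i=0: a_0=2, p_0 = 2*1 + 0 = 2, q_0 = 2*0 + 1 = 1.
  i=1: a_1=1, p_1 = 1*2 + 1 = 3, q_1 = 1*1 + 0 = 1.
  i=2: a_2=3, p_2 = 3*3 + 2 = 11, q_2 = 3*1 + 1 = 4.
  i=3: a_3=1, p_3 = 1*11 + 3 = 14, q_3 = 1*4 + 1 = 5.
  i=4: a_4=2, p_4 = 2*14 + 11 = 39, q_4 = 2*5 + 4 = 14.
q_4 = 14 > 12, so the last convergent with denominator <= 12 is p_3/q_3 = 14/5.
The closest fraction with denominator <= 12 is either p_3/q_3 or the intermediate fraction (k*p_3 + p_2)/(k*q_3 + q_2) with the largest k >= 1 whose denominator stays <= 12; these approach x as k grows, and every other convergent or intermediate fraction in range is farther away.
Largest k: floor((12 - q_2)/q_3) = floor((12 - 4)/5) = 1.
That gives (1*14 + 11)/(1*5 + 4) = 25/9.
Compare the errors: |x - 14/5| = |39*5 - 14*14|/(14*5) = 1/70, and |x - 25/9| = |39*9 - 25*14|/(14*9) = 1/126.
Cross-multiplying, 1*70 = 70 < 126 = 1*126, so 1/126 is smaller: the intermediate fraction 25/9 is closer to x than 14/5.

25/9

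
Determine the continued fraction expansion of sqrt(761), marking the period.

[27; (1, 1, 2, 2, 1, 1, 54)]

Write x_i = (sqrt(761) + m_i)/d_i with (m_0, d_0) = (0, 1). a_0 = floor(sqrt(761)) = 27, since 27^2 = 729 <= 761 < 784 = 28^2.
Iterate m_{i+1} = d_i*a_i - m_i, d_{i+1} = (761 - m_{i+1}^2)/d_i, a_{i+1} = floor((a_0 + m_{i+1})/d_{i+1}):
  m_1 = 1*27 - 0 = 27, d_1 = (761 - 27^2)/1 = 32/1 = 32, a_1 = floor((27 + 27)/32) = 1.
  m_2 = 32*1 - 27 = 5, d_2 = (761 - 5^2)/32 = 736/32 = 23, a_2 = floor((27 + 5)/23) = 1.
  m_3 = 23*1 - 5 = 18, d_3 = (761 - 18^2)/23 = 437/23 = 19, a_3 = floor((27 + 18)/19) = 2.
  m_4 = 19*2 - 18 = 20, d_4 = (761 - 20^2)/19 = 361/19 = 19, a_4 = floor((27 + 20)/19) = 2.
  m_5 = 19*2 - 20 = 18, d_5 = (761 - 18^2)/19 = 437/19 = 23, a_5 = floor((27 + 18)/23) = 1.
  m_6 = 23*1 - 18 = 5, d_6 = (761 - 5^2)/23 = 736/23 = 32, a_6 = floor((27 + 5)/32) = 1.
  m_7 = 32*1 - 5 = 27, d_7 = (761 - 27^2)/32 = 32/32 = 1, a_7 = floor((27 + 27)/1) = 54.
  m_8 = 1*54 - 27 = 27, d_8 = (761 - 27^2)/1 = 32/1 = 32: (m_8, d_8) = (m_1, d_1) = (27, 32), so from here the quotients repeat a_1, ..., a_7; the period length is 7.
Hence the expansion of sqrt(761) is a_0 = 27 followed by the repeating block 1, 1, 2, 2, 1, 1, 54 (period 7).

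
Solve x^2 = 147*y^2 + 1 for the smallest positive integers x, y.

(x, y) = (97, 8)

First expand sqrt(147) as a continued fraction. With x_i = (sqrt(147) + m_i)/d_i and (m_0, d_0) = (0, 1): a_0 = floor(sqrt(147)) = 12, since 12^2 = 144 <= 147 < 169 = 13^2.
Iterate m_{i+1} = d_i*a_i - m_i, d_{i+1} = (147 - m_{i+1}^2)/d_i, a_{i+1} = floor((a_0 + m_{i+1})/d_{i+1}):
  m_1 = 1*12 - 0 = 12, d_1 = (147 - 12^2)/1 = 3/1 = 3, a_1 = floor((12 + 12)/3) = 8.
  m_2 = 3*8 - 12 = 12, d_2 = (147 - 12^2)/3 = 3/3 = 1, a_2 = floor((12 + 12)/1) = 24.
  m_3 = 1*24 - 12 = 12, d_3 = (147 - 12^2)/1 = 3/1 = 3: (m_3, d_3) = (m_1, d_1) = (12, 3), so from here the quotients repeat a_1, a_2; the period length is 2.
So sqrt(147) = [12; (8, 24)] with period length k = 2.
k is even, so the fundamental solution of x^2 - 147y^2 = 1 is (p_{k-1}, q_{k-1}) = (p_1, q_1); compute convergents through index 1.
Convergents (p_i = a_i*p_{i-1} + p_{i-2}, q_i = a_i*q_{i-1} + q_{i-2} with p_{-2}=0, p_{-1}=1, q_{-2}=1, q_{-1}=0):
  i=0: a_0=12, p_0 = 12*1 + 0 = 12, q_0 = 12*0 + 1 = 1.
  i=1: a_1=8, p_1 = 8*12 + 1 = 97, q_1 = 8*1 + 0 = 8.
Check: 97^2 - 147*8^2 = 9409 - 9408 = 1, so (x, y) = (97, 8) solves the equation, and by the theorem it is the least positive solution.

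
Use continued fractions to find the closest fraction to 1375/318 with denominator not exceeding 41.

Expand x = 1375/318 as a continued fraction with the Euclidean algorithm:
  1375 = 4*318 + 103, so a_0 = 4.
  318 = 3*103 + 9, so a_1 = 3.
  103 = 11*9 + 4, so a_2 = 11.
  9 = 2*4 + 1, so a_3 = 2.
  4 = 4*1 + 0, so a_4 = 4.
so x = [4; 3, 11, 2, 4].
Convergents (p_i = a_i*p_{i-1} + p_{i-2}, q_i = a_i*q_{i-1} + q_{i-2} with p_{-2}=0, p_{-1}=1, q_{-2}=1, q_{-1}=0), until the denominator exceeds 41:
  i=0: a_0=4, p_0 = 4*1 + 0 = 4, q_0 = 4*0 + 1 = 1.
  i=1: a_1=3, p_1 = 3*4 + 1 = 13, q_1 = 3*1 + 0 = 3.
  i=2: a_2=11, p_2 = 11*13 + 4 = 147, q_2 = 11*3 + 1 = 34.
  i=3: a_3=2, p_3 = 2*147 + 13 = 307, q_3 = 2*34 + 3 = 71.
q_3 = 71 > 41, so the last convergent with denominator <= 41 is p_2/q_2 = 147/34.
The closest fraction with denominator <= 41 is either p_2/q_2 or the intermediate fraction (k*p_2 + p_1)/(k*q_2 + q_1) with the largest k >= 1 whose denominator stays <= 41; these approach x as k grows, and every other convergent or intermediate fraction in range is farther away.
Largest k: floor((41 - q_1)/q_2) = floor((41 - 3)/34) = 1.
That gives (1*147 + 13)/(1*34 + 3) = 160/37.
Compare the errors: |x - 147/34| = |1375*34 - 147*318|/(318*34) = 4/10812, and |x - 160/37| = |1375*37 - 160*318|/(318*37) = 5/11766.
Cross-multiplying, 4*11766 = 47064 < 54060 = 5*10812, so 4/10812 is smaller: the convergent 147/34 is closer to x than 160/37.

147/34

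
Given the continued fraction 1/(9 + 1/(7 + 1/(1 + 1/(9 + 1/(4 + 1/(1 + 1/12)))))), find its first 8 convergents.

Using the convergent recurrence p_i = a_i*p_{i-1} + p_{i-2}, q_i = a_i*q_{i-1} + q_{i-2} with p_{-2}=0, p_{-1}=1, q_{-2}=1, q_{-1}=0:
  i=0: a_0=0, p_0 = 0*1 + 0 = 0, q_0 = 0*0 + 1 = 1.
  i=1: a_1=9, p_1 = 9*0 + 1 = 1, q_1 = 9*1 + 0 = 9.
  i=2: a_2=7, p_2 = 7*1 + 0 = 7, q_2 = 7*9 + 1 = 64.
  i=3: a_3=1, p_3 = 1*7 + 1 = 8, q_3 = 1*64 + 9 = 73.
  i=4: a_4=9, p_4 = 9*8 + 7 = 79, q_4 = 9*73 + 64 = 721.
  i=5: a_5=4, p_5 = 4*79 + 8 = 324, q_5 = 4*721 + 73 = 2957.
  i=6: a_6=1, p_6 = 1*324 + 79 = 403, q_6 = 1*2957 + 721 = 3678.
  i=7: a_7=12, p_7 = 12*403 + 324 = 5160, q_7 = 12*3678 + 2957 = 47093.

0/1, 1/9, 7/64, 8/73, 79/721, 324/2957, 403/3678, 5160/47093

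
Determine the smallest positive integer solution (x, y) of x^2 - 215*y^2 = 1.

(x, y) = (44, 3)

First expand sqrt(215) as a continued fraction. With x_i = (sqrt(215) + m_i)/d_i and (m_0, d_0) = (0, 1): a_0 = floor(sqrt(215)) = 14, since 14^2 = 196 <= 215 < 225 = 15^2.
Iterate m_{i+1} = d_i*a_i - m_i, d_{i+1} = (215 - m_{i+1}^2)/d_i, a_{i+1} = floor((a_0 + m_{i+1})/d_{i+1}):
  m_1 = 1*14 - 0 = 14, d_1 = (215 - 14^2)/1 = 19/1 = 19, a_1 = floor((14 + 14)/19) = 1.
  m_2 = 19*1 - 14 = 5, d_2 = (215 - 5^2)/19 = 190/19 = 10, a_2 = floor((14 + 5)/10) = 1.
  m_3 = 10*1 - 5 = 5, d_3 = (215 - 5^2)/10 = 190/10 = 19, a_3 = floor((14 + 5)/19) = 1.
  m_4 = 19*1 - 5 = 14, d_4 = (215 - 14^2)/19 = 19/19 = 1, a_4 = floor((14 + 14)/1) = 28.
  m_5 = 1*28 - 14 = 14, d_5 = (215 - 14^2)/1 = 19/1 = 19: (m_5, d_5) = (m_1, d_1) = (14, 19), so from here the quotients repeat a_1, ..., a_4; the period length is 4.
So sqrt(215) = [14; (1, 1, 1, 28)] with period length k = 4.
k is even, so the fundamental solution of x^2 - 215y^2 = 1 is (p_{k-1}, q_{k-1}) = (p_3, q_3); compute convergents through index 3.
Convergents (p_i = a_i*p_{i-1} + p_{i-2}, q_i = a_i*q_{i-1} + q_{i-2} with p_{-2}=0, p_{-1}=1, q_{-2}=1, q_{-1}=0):
  i=0: a_0=14, p_0 = 14*1 + 0 = 14, q_0 = 14*0 + 1 = 1.
  i=1: a_1=1, p_1 = 1*14 + 1 = 15, q_1 = 1*1 + 0 = 1.
  i=2: a_2=1, p_2 = 1*15 + 14 = 29, q_2 = 1*1 + 1 = 2.
  i=3: a_3=1, p_3 = 1*29 + 15 = 44, q_3 = 1*2 + 1 = 3.
Check: 44^2 - 215*3^2 = 1936 - 1935 = 1, so (x, y) = (44, 3) solves the equation, and by the theorem it is the least positive solution.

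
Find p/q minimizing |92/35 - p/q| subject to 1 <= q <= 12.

Expand x = 92/35 as a continued fraction with the Euclidean algorithm:
  92 = 2*35 + 22, so a_0 = 2.
  35 = 1*22 + 13, so a_1 = 1.
  22 = 1*13 + 9, so a_2 = 1.
  13 = 1*9 + 4, so a_3 = 1.
  9 = 2*4 + 1, so a_4 = 2.
  4 = 4*1 + 0, so a_5 = 4.
so x = [2; 1, 1, 1, 2, 4].
Convergents (p_i = a_i*p_{i-1} + p_{i-2}, q_i = a_i*q_{i-1} + q_{i-2} with p_{-2}=0, p_{-1}=1, q_{-2}=1, q_{-1}=0), until the denominator exceeds 12:
  i=0: a_0=2, p_0 = 2*1 + 0 = 2, q_0 = 2*0 + 1 = 1.
  i=1: a_1=1, p_1 = 1*2 + 1 = 3, q_1 = 1*1 + 0 = 1.
  i=2: a_2=1, p_2 = 1*3 + 2 = 5, q_2 = 1*1 + 1 = 2.
  i=3: a_3=1, p_3 = 1*5 + 3 = 8, q_3 = 1*2 + 1 = 3.
  i=4: a_4=2, p_4 = 2*8 + 5 = 21, q_4 = 2*3 + 2 = 8.
  i=5: a_5=4, p_5 = 4*21 + 8 = 92, q_5 = 4*8 + 3 = 35.
q_5 = 35 > 12, so the last convergent with denominator <= 12 is p_4/q_4 = 21/8.
The closest fraction with denominator <= 12 is either p_4/q_4 or the intermediate fraction (k*p_4 + p_3)/(k*q_4 + q_3) with the largest k >= 1 whose denominator stays <= 12; these approach x as k grows, and every other convergent or intermediate fraction in range is farther away.
Largest k: floor((12 - q_3)/q_4) = floor((12 - 3)/8) = 1.
That gives (1*21 + 8)/(1*8 + 3) = 29/11.
Compare the errors: |x - 21/8| = |92*8 - 21*35|/(35*8) = 1/280, and |x - 29/11| = |92*11 - 29*35|/(35*11) = 3/385.
Cross-multiplying, 1*385 = 385 < 840 = 3*280, so 1/280 is smaller: the convergent 21/8 is closer to x than 29/11.

21/8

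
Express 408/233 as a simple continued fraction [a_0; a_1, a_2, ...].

Run the Euclidean algorithm on 408 and 233; the successive quotients are the partial quotients a_0, a_1, ... (each step inverts the fractional part left over by the previous one):
  408 = 1*233 + 175, so a_0 = 1.
  233 = 1*175 + 58, so a_1 = 1.
  175 = 3*58 + 1, so a_2 = 3.
  58 = 58*1 + 0, so a_3 = 58.
The remainder reaches 0 after 4 divisions, so the expansion has 4 partial quotients, read off in order.

[1; 1, 3, 58]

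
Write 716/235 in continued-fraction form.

[3; 21, 2, 1, 3]

Run the Euclidean algorithm on 716 and 235; the successive quotients are the partial quotients a_0, a_1, ... (each step inverts the fractional part left over by the previous one):
  716 = 3*235 + 11, so a_0 = 3.
  235 = 21*11 + 4, so a_1 = 21.
  11 = 2*4 + 3, so a_2 = 2.
  4 = 1*3 + 1, so a_3 = 1.
  3 = 3*1 + 0, so a_4 = 3.
The remainder reaches 0 after 5 divisions, so the expansion has 5 partial quotients, read off in order.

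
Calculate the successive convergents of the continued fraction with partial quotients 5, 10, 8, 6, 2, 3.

5/1, 51/10, 413/81, 2529/496, 5471/1073, 18942/3715

Using the convergent recurrence p_i = a_i*p_{i-1} + p_{i-2}, q_i = a_i*q_{i-1} + q_{i-2} with p_{-2}=0, p_{-1}=1, q_{-2}=1, q_{-1}=0:
  i=0: a_0=5, p_0 = 5*1 + 0 = 5, q_0 = 5*0 + 1 = 1.
  i=1: a_1=10, p_1 = 10*5 + 1 = 51, q_1 = 10*1 + 0 = 10.
  i=2: a_2=8, p_2 = 8*51 + 5 = 413, q_2 = 8*10 + 1 = 81.
  i=3: a_3=6, p_3 = 6*413 + 51 = 2529, q_3 = 6*81 + 10 = 496.
  i=4: a_4=2, p_4 = 2*2529 + 413 = 5471, q_4 = 2*496 + 81 = 1073.
  i=5: a_5=3, p_5 = 3*5471 + 2529 = 18942, q_5 = 3*1073 + 496 = 3715.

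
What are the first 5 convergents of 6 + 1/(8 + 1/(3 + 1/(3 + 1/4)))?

6/1, 49/8, 153/25, 508/83, 2185/357

Using the convergent recurrence p_i = a_i*p_{i-1} + p_{i-2}, q_i = a_i*q_{i-1} + q_{i-2} with p_{-2}=0, p_{-1}=1, q_{-2}=1, q_{-1}=0:
  i=0: a_0=6, p_0 = 6*1 + 0 = 6, q_0 = 6*0 + 1 = 1.
  i=1: a_1=8, p_1 = 8*6 + 1 = 49, q_1 = 8*1 + 0 = 8.
  i=2: a_2=3, p_2 = 3*49 + 6 = 153, q_2 = 3*8 + 1 = 25.
  i=3: a_3=3, p_3 = 3*153 + 49 = 508, q_3 = 3*25 + 8 = 83.
  i=4: a_4=4, p_4 = 4*508 + 153 = 2185, q_4 = 4*83 + 25 = 357.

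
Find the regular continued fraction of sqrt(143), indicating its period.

[11; (1, 22)]

Write x_i = (sqrt(143) + m_i)/d_i with (m_0, d_0) = (0, 1). a_0 = floor(sqrt(143)) = 11, since 11^2 = 121 <= 143 < 144 = 12^2.
Iterate m_{i+1} = d_i*a_i - m_i, d_{i+1} = (143 - m_{i+1}^2)/d_i, a_{i+1} = floor((a_0 + m_{i+1})/d_{i+1}):
  m_1 = 1*11 - 0 = 11, d_1 = (143 - 11^2)/1 = 22/1 = 22, a_1 = floor((11 + 11)/22) = 1.
  m_2 = 22*1 - 11 = 11, d_2 = (143 - 11^2)/22 = 22/22 = 1, a_2 = floor((11 + 11)/1) = 22.
  m_3 = 1*22 - 11 = 11, d_3 = (143 - 11^2)/1 = 22/1 = 22: (m_3, d_3) = (m_1, d_1) = (11, 22), so from here the quotients repeat a_1, a_2; the period length is 2.
Hence the expansion of sqrt(143) is a_0 = 11 followed by the repeating block 1, 22 (period 2).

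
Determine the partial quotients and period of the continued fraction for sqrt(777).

Write x_i = (sqrt(777) + m_i)/d_i with (m_0, d_0) = (0, 1). a_0 = floor(sqrt(777)) = 27, since 27^2 = 729 <= 777 < 784 = 28^2.
Iterate m_{i+1} = d_i*a_i - m_i, d_{i+1} = (777 - m_{i+1}^2)/d_i, a_{i+1} = floor((a_0 + m_{i+1})/d_{i+1}):
  m_1 = 1*27 - 0 = 27, d_1 = (777 - 27^2)/1 = 48/1 = 48, a_1 = floor((27 + 27)/48) = 1.
  m_2 = 48*1 - 27 = 21, d_2 = (777 - 21^2)/48 = 336/48 = 7, a_2 = floor((27 + 21)/7) = 6.
  m_3 = 7*6 - 21 = 21, d_3 = (777 - 21^2)/7 = 336/7 = 48, a_3 = floor((27 + 21)/48) = 1.
  m_4 = 48*1 - 21 = 27, d_4 = (777 - 27^2)/48 = 48/48 = 1, a_4 = floor((27 + 27)/1) = 54.
  m_5 = 1*54 - 27 = 27, d_5 = (777 - 27^2)/1 = 48/1 = 48: (m_5, d_5) = (m_1, d_1) = (27, 48), so from here the quotients repeat a_1, ..., a_4; the period length is 4.
Hence the expansion of sqrt(777) is a_0 = 27 followed by the repeating block 1, 6, 1, 54 (period 4).

[27; (1, 6, 1, 54)]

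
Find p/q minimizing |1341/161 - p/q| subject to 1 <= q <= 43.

358/43

Expand x = 1341/161 as a continued fraction with the Euclidean algorithm:
  1341 = 8*161 + 53, so a_0 = 8.
  161 = 3*53 + 2, so a_1 = 3.
  53 = 26*2 + 1, so a_2 = 26.
  2 = 2*1 + 0, so a_3 = 2.
so x = [8; 3, 26, 2].
Convergents (p_i = a_i*p_{i-1} + p_{i-2}, q_i = a_i*q_{i-1} + q_{i-2} with p_{-2}=0, p_{-1}=1, q_{-2}=1, q_{-1}=0), until the denominator exceeds 43:
  i=0: a_0=8, p_0 = 8*1 + 0 = 8, q_0 = 8*0 + 1 = 1.
  i=1: a_1=3, p_1 = 3*8 + 1 = 25, q_1 = 3*1 + 0 = 3.
  i=2: a_2=26, p_2 = 26*25 + 8 = 658, q_2 = 26*3 + 1 = 79.
q_2 = 79 > 43, so the last convergent with denominator <= 43 is p_1/q_1 = 25/3.
The closest fraction with denominator <= 43 is either p_1/q_1 or the intermediate fraction (k*p_1 + p_0)/(k*q_1 + q_0) with the largest k >= 1 whose denominator stays <= 43; these approach x as k grows, and every other convergent or intermediate fraction in range is farther away.
Largest k: floor((43 - q_0)/q_1) = floor((43 - 1)/3) = 14.
That gives (14*25 + 8)/(14*3 + 1) = 358/43.
Compare the errors: |x - 25/3| = |1341*3 - 25*161|/(161*3) = 2/483, and |x - 358/43| = |1341*43 - 358*161|/(161*43) = 25/6923.
Cross-multiplying, 25*483 = 12075 < 13846 = 2*6923, so 25/6923 is smaller: the intermediate fraction 358/43 is closer to x than 25/3.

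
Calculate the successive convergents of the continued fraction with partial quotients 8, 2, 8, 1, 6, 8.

Using the convergent recurrence p_i = a_i*p_{i-1} + p_{i-2}, q_i = a_i*q_{i-1} + q_{i-2} with p_{-2}=0, p_{-1}=1, q_{-2}=1, q_{-1}=0:
  i=0: a_0=8, p_0 = 8*1 + 0 = 8, q_0 = 8*0 + 1 = 1.
  i=1: a_1=2, p_1 = 2*8 + 1 = 17, q_1 = 2*1 + 0 = 2.
  i=2: a_2=8, p_2 = 8*17 + 8 = 144, q_2 = 8*2 + 1 = 17.
  i=3: a_3=1, p_3 = 1*144 + 17 = 161, q_3 = 1*17 + 2 = 19.
  i=4: a_4=6, p_4 = 6*161 + 144 = 1110, q_4 = 6*19 + 17 = 131.
  i=5: a_5=8, p_5 = 8*1110 + 161 = 9041, q_5 = 8*131 + 19 = 1067.

8/1, 17/2, 144/17, 161/19, 1110/131, 9041/1067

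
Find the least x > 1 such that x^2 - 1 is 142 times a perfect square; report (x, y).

(x, y) = (143, 12)

First expand sqrt(142) as a continued fraction. With x_i = (sqrt(142) + m_i)/d_i and (m_0, d_0) = (0, 1): a_0 = floor(sqrt(142)) = 11, since 11^2 = 121 <= 142 < 144 = 12^2.
Iterate m_{i+1} = d_i*a_i - m_i, d_{i+1} = (142 - m_{i+1}^2)/d_i, a_{i+1} = floor((a_0 + m_{i+1})/d_{i+1}):
  m_1 = 1*11 - 0 = 11, d_1 = (142 - 11^2)/1 = 21/1 = 21, a_1 = floor((11 + 11)/21) = 1.
  m_2 = 21*1 - 11 = 10, d_2 = (142 - 10^2)/21 = 42/21 = 2, a_2 = floor((11 + 10)/2) = 10.
  m_3 = 2*10 - 10 = 10, d_3 = (142 - 10^2)/2 = 42/2 = 21, a_3 = floor((11 + 10)/21) = 1.
  m_4 = 21*1 - 10 = 11, d_4 = (142 - 11^2)/21 = 21/21 = 1, a_4 = floor((11 + 11)/1) = 22.
  m_5 = 1*22 - 11 = 11, d_5 = (142 - 11^2)/1 = 21/1 = 21: (m_5, d_5) = (m_1, d_1) = (11, 21), so from here the quotients repeat a_1, ..., a_4; the period length is 4.
So sqrt(142) = [11; (1, 10, 1, 22)] with period length k = 4.
k is even, so the fundamental solution of x^2 - 142y^2 = 1 is (p_{k-1}, q_{k-1}) = (p_3, q_3); compute convergents through index 3.
Convergents (p_i = a_i*p_{i-1} + p_{i-2}, q_i = a_i*q_{i-1} + q_{i-2} with p_{-2}=0, p_{-1}=1, q_{-2}=1, q_{-1}=0):
  i=0: a_0=11, p_0 = 11*1 + 0 = 11, q_0 = 11*0 + 1 = 1.
  i=1: a_1=1, p_1 = 1*11 + 1 = 12, q_1 = 1*1 + 0 = 1.
  i=2: a_2=10, p_2 = 10*12 + 11 = 131, q_2 = 10*1 + 1 = 11.
  i=3: a_3=1, p_3 = 1*131 + 12 = 143, q_3 = 1*11 + 1 = 12.
Check: 143^2 - 142*12^2 = 20449 - 20448 = 1, so (x, y) = (143, 12) solves the equation, and by the theorem it is the least positive solution.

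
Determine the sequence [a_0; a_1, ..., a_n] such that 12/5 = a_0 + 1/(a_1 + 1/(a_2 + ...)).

Run the Euclidean algorithm on 12 and 5; the successive quotients are the partial quotients a_0, a_1, ... (each step inverts the fractional part left over by the previous one):
  12 = 2*5 + 2, so a_0 = 2.
  5 = 2*2 + 1, so a_1 = 2.
  2 = 2*1 + 0, so a_2 = 2.
The remainder reaches 0 after 3 divisions, so the expansion has 3 partial quotients, read off in order.

[2; 2, 2]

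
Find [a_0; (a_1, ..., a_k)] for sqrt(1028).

Write x_i = (sqrt(1028) + m_i)/d_i with (m_0, d_0) = (0, 1). a_0 = floor(sqrt(1028)) = 32, since 32^2 = 1024 <= 1028 < 1089 = 33^2.
Iterate m_{i+1} = d_i*a_i - m_i, d_{i+1} = (1028 - m_{i+1}^2)/d_i, a_{i+1} = floor((a_0 + m_{i+1})/d_{i+1}):
  m_1 = 1*32 - 0 = 32, d_1 = (1028 - 32^2)/1 = 4/1 = 4, a_1 = floor((32 + 32)/4) = 16.
  m_2 = 4*16 - 32 = 32, d_2 = (1028 - 32^2)/4 = 4/4 = 1, a_2 = floor((32 + 32)/1) = 64.
  m_3 = 1*64 - 32 = 32, d_3 = (1028 - 32^2)/1 = 4/1 = 4: (m_3, d_3) = (m_1, d_1) = (32, 4), so from here the quotients repeat a_1, a_2; the period length is 2.
Hence the expansion of sqrt(1028) is a_0 = 32 followed by the repeating block 16, 64 (period 2).

[32; (16, 64)]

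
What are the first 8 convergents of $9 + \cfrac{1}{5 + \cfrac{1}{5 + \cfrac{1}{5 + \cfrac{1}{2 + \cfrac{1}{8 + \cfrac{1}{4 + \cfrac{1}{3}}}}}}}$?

9/1, 46/5, 239/26, 1241/135, 2721/296, 23009/2503, 94757/10308, 307280/33427

Using the convergent recurrence p_i = a_i*p_{i-1} + p_{i-2}, q_i = a_i*q_{i-1} + q_{i-2} with p_{-2}=0, p_{-1}=1, q_{-2}=1, q_{-1}=0:
  i=0: a_0=9, p_0 = 9*1 + 0 = 9, q_0 = 9*0 + 1 = 1.
  i=1: a_1=5, p_1 = 5*9 + 1 = 46, q_1 = 5*1 + 0 = 5.
  i=2: a_2=5, p_2 = 5*46 + 9 = 239, q_2 = 5*5 + 1 = 26.
  i=3: a_3=5, p_3 = 5*239 + 46 = 1241, q_3 = 5*26 + 5 = 135.
  i=4: a_4=2, p_4 = 2*1241 + 239 = 2721, q_4 = 2*135 + 26 = 296.
  i=5: a_5=8, p_5 = 8*2721 + 1241 = 23009, q_5 = 8*296 + 135 = 2503.
  i=6: a_6=4, p_6 = 4*23009 + 2721 = 94757, q_6 = 4*2503 + 296 = 10308.
  i=7: a_7=3, p_7 = 3*94757 + 23009 = 307280, q_7 = 3*10308 + 2503 = 33427.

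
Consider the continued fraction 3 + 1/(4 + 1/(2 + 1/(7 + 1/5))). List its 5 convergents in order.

3/1, 13/4, 29/9, 216/67, 1109/344

Using the convergent recurrence p_i = a_i*p_{i-1} + p_{i-2}, q_i = a_i*q_{i-1} + q_{i-2} with p_{-2}=0, p_{-1}=1, q_{-2}=1, q_{-1}=0:
  i=0: a_0=3, p_0 = 3*1 + 0 = 3, q_0 = 3*0 + 1 = 1.
  i=1: a_1=4, p_1 = 4*3 + 1 = 13, q_1 = 4*1 + 0 = 4.
  i=2: a_2=2, p_2 = 2*13 + 3 = 29, q_2 = 2*4 + 1 = 9.
  i=3: a_3=7, p_3 = 7*29 + 13 = 216, q_3 = 7*9 + 4 = 67.
  i=4: a_4=5, p_4 = 5*216 + 29 = 1109, q_4 = 5*67 + 9 = 344.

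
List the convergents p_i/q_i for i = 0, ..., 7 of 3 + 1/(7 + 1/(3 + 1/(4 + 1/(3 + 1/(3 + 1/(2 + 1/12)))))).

3/1, 22/7, 69/22, 298/95, 963/307, 3187/1016, 7337/2339, 91231/29084

Using the convergent recurrence p_i = a_i*p_{i-1} + p_{i-2}, q_i = a_i*q_{i-1} + q_{i-2} with p_{-2}=0, p_{-1}=1, q_{-2}=1, q_{-1}=0:
  i=0: a_0=3, p_0 = 3*1 + 0 = 3, q_0 = 3*0 + 1 = 1.
  i=1: a_1=7, p_1 = 7*3 + 1 = 22, q_1 = 7*1 + 0 = 7.
  i=2: a_2=3, p_2 = 3*22 + 3 = 69, q_2 = 3*7 + 1 = 22.
  i=3: a_3=4, p_3 = 4*69 + 22 = 298, q_3 = 4*22 + 7 = 95.
  i=4: a_4=3, p_4 = 3*298 + 69 = 963, q_4 = 3*95 + 22 = 307.
  i=5: a_5=3, p_5 = 3*963 + 298 = 3187, q_5 = 3*307 + 95 = 1016.
  i=6: a_6=2, p_6 = 2*3187 + 963 = 7337, q_6 = 2*1016 + 307 = 2339.
  i=7: a_7=12, p_7 = 12*7337 + 3187 = 91231, q_7 = 12*2339 + 1016 = 29084.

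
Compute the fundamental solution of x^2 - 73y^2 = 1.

(x, y) = (2281249, 267000)

First expand sqrt(73) as a continued fraction. With x_i = (sqrt(73) + m_i)/d_i and (m_0, d_0) = (0, 1): a_0 = floor(sqrt(73)) = 8, since 8^2 = 64 <= 73 < 81 = 9^2.
Iterate m_{i+1} = d_i*a_i - m_i, d_{i+1} = (73 - m_{i+1}^2)/d_i, a_{i+1} = floor((a_0 + m_{i+1})/d_{i+1}):
  m_1 = 1*8 - 0 = 8, d_1 = (73 - 8^2)/1 = 9/1 = 9, a_1 = floor((8 + 8)/9) = 1.
  m_2 = 9*1 - 8 = 1, d_2 = (73 - 1^2)/9 = 72/9 = 8, a_2 = floor((8 + 1)/8) = 1.
  m_3 = 8*1 - 1 = 7, d_3 = (73 - 7^2)/8 = 24/8 = 3, a_3 = floor((8 + 7)/3) = 5.
  m_4 = 3*5 - 7 = 8, d_4 = (73 - 8^2)/3 = 9/3 = 3, a_4 = floor((8 + 8)/3) = 5.
  m_5 = 3*5 - 8 = 7, d_5 = (73 - 7^2)/3 = 24/3 = 8, a_5 = floor((8 + 7)/8) = 1.
  m_6 = 8*1 - 7 = 1, d_6 = (73 - 1^2)/8 = 72/8 = 9, a_6 = floor((8 + 1)/9) = 1.
  m_7 = 9*1 - 1 = 8, d_7 = (73 - 8^2)/9 = 9/9 = 1, a_7 = floor((8 + 8)/1) = 16.
  m_8 = 1*16 - 8 = 8, d_8 = (73 - 8^2)/1 = 9/1 = 9: (m_8, d_8) = (m_1, d_1) = (8, 9), so from here the quotients repeat a_1, ..., a_7; the period length is 7.
So sqrt(73) = [8; (1, 1, 5, 5, 1, 1, 16)] with period length k = 7.
k is odd, so (p_{k-1}, q_{k-1}) only solves x^2 - 73y^2 = -1 and the fundamental solution of x^2 - 73y^2 = 1 is (p_{2k-1}, q_{2k-1}) = (p_13, q_13); compute convergents through index 13, running through the period twice.
Convergents (p_i = a_i*p_{i-1} + p_{i-2}, q_i = a_i*q_{i-1} + q_{i-2} with p_{-2}=0, p_{-1}=1, q_{-2}=1, q_{-1}=0):
  i=0: a_0=8, p_0 = 8*1 + 0 = 8, q_0 = 8*0 + 1 = 1.
  i=1: a_1=1, p_1 = 1*8 + 1 = 9, q_1 = 1*1 + 0 = 1.
  i=2: a_2=1, p_2 = 1*9 + 8 = 17, q_2 = 1*1 + 1 = 2.
  i=3: a_3=5, p_3 = 5*17 + 9 = 94, q_3 = 5*2 + 1 = 11.
  i=4: a_4=5, p_4 = 5*94 + 17 = 487, q_4 = 5*11 + 2 = 57.
  i=5: a_5=1, p_5 = 1*487 + 94 = 581, q_5 = 1*57 + 11 = 68.
  i=6: a_6=1, p_6 = 1*581 + 487 = 1068, q_6 = 1*68 + 57 = 125.
  i=7: a_7=16, p_7 = 16*1068 + 581 = 17669, q_7 = 16*125 + 68 = 2068.
  i=8: a_8=1, p_8 = 1*17669 + 1068 = 18737, q_8 = 1*2068 + 125 = 2193.
  i=9: a_9=1, p_9 = 1*18737 + 17669 = 36406, q_9 = 1*2193 + 2068 = 4261.
  i=10: a_10=5, p_10 = 5*36406 + 18737 = 200767, q_10 = 5*4261 + 2193 = 23498.
  i=11: a_11=5, p_11 = 5*200767 + 36406 = 1040241, q_11 = 5*23498 + 4261 = 121751.
  i=12: a_12=1, p_12 = 1*1040241 + 200767 = 1241008, q_12 = 1*121751 + 23498 = 145249.
  i=13: a_13=1, p_13 = 1*1241008 + 1040241 = 2281249, q_13 = 1*145249 + 121751 = 267000.
Indeed p_6^2 - 73*q_6^2 = 1140624 - 1140625 = -1, not +1.
Check: 2281249^2 - 73*267000^2 = 5204097000001 - 5204097000000 = 1, so (x, y) = (2281249, 267000) solves the equation, and by the theorem it is the least positive solution.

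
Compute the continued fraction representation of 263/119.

[2; 4, 1, 3, 6]

Run the Euclidean algorithm on 263 and 119; the successive quotients are the partial quotients a_0, a_1, ... (each step inverts the fractional part left over by the previous one):
  263 = 2*119 + 25, so a_0 = 2.
  119 = 4*25 + 19, so a_1 = 4.
  25 = 1*19 + 6, so a_2 = 1.
  19 = 3*6 + 1, so a_3 = 3.
  6 = 6*1 + 0, so a_4 = 6.
The remainder reaches 0 after 5 divisions, so the expansion has 5 partial quotients, read off in order.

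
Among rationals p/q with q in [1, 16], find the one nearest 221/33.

67/10

Expand x = 221/33 as a continued fraction with the Euclidean algorithm:
  221 = 6*33 + 23, so a_0 = 6.
  33 = 1*23 + 10, so a_1 = 1.
  23 = 2*10 + 3, so a_2 = 2.
  10 = 3*3 + 1, so a_3 = 3.
  3 = 3*1 + 0, so a_4 = 3.
so x = [6; 1, 2, 3, 3].
Convergents (p_i = a_i*p_{i-1} + p_{i-2}, q_i = a_i*q_{i-1} + q_{i-2} with p_{-2}=0, p_{-1}=1, q_{-2}=1, q_{-1}=0), until the denominator exceeds 16:
  i=0: a_0=6, p_0 = 6*1 + 0 = 6, q_0 = 6*0 + 1 = 1.
  i=1: a_1=1, p_1 = 1*6 + 1 = 7, q_1 = 1*1 + 0 = 1.
  i=2: a_2=2, p_2 = 2*7 + 6 = 20, q_2 = 2*1 + 1 = 3.
  i=3: a_3=3, p_3 = 3*20 + 7 = 67, q_3 = 3*3 + 1 = 10.
  i=4: a_4=3, p_4 = 3*67 + 20 = 221, q_4 = 3*10 + 3 = 33.
q_4 = 33 > 16, so the last convergent with denominator <= 16 is p_3/q_3 = 67/10.
The closest fraction with denominator <= 16 is either p_3/q_3 or the intermediate fraction (k*p_3 + p_2)/(k*q_3 + q_2) with the largest k >= 1 whose denominator stays <= 16; these approach x as k grows, and every other convergent or intermediate fraction in range is farther away.
Largest k: floor((16 - q_2)/q_3) = floor((16 - 3)/10) = 1.
That gives (1*67 + 20)/(1*10 + 3) = 87/13.
Compare the errors: |x - 67/10| = |221*10 - 67*33|/(33*10) = 1/330, and |x - 87/13| = |221*13 - 87*33|/(33*13) = 2/429.
Cross-multiplying, 1*429 = 429 < 660 = 2*330, so 1/330 is smaller: the convergent 67/10 is closer to x than 87/13.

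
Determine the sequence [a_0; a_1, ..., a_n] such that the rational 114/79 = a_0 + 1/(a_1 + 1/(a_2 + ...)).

Run the Euclidean algorithm on 114 and 79; the successive quotients are the partial quotients a_0, a_1, ... (each step inverts the fractional part left over by the previous one):
  114 = 1*79 + 35, so a_0 = 1.
  79 = 2*35 + 9, so a_1 = 2.
  35 = 3*9 + 8, so a_2 = 3.
  9 = 1*8 + 1, so a_3 = 1.
  8 = 8*1 + 0, so a_4 = 8.
The remainder reaches 0 after 5 divisions, so the expansion has 5 partial quotients, read off in order.

[1; 2, 3, 1, 8]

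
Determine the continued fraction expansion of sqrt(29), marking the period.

[5; (2, 1, 1, 2, 10)]

Write x_i = (sqrt(29) + m_i)/d_i with (m_0, d_0) = (0, 1). a_0 = floor(sqrt(29)) = 5, since 5^2 = 25 <= 29 < 36 = 6^2.
Iterate m_{i+1} = d_i*a_i - m_i, d_{i+1} = (29 - m_{i+1}^2)/d_i, a_{i+1} = floor((a_0 + m_{i+1})/d_{i+1}):
  m_1 = 1*5 - 0 = 5, d_1 = (29 - 5^2)/1 = 4/1 = 4, a_1 = floor((5 + 5)/4) = 2.
  m_2 = 4*2 - 5 = 3, d_2 = (29 - 3^2)/4 = 20/4 = 5, a_2 = floor((5 + 3)/5) = 1.
  m_3 = 5*1 - 3 = 2, d_3 = (29 - 2^2)/5 = 25/5 = 5, a_3 = floor((5 + 2)/5) = 1.
  m_4 = 5*1 - 2 = 3, d_4 = (29 - 3^2)/5 = 20/5 = 4, a_4 = floor((5 + 3)/4) = 2.
  m_5 = 4*2 - 3 = 5, d_5 = (29 - 5^2)/4 = 4/4 = 1, a_5 = floor((5 + 5)/1) = 10.
  m_6 = 1*10 - 5 = 5, d_6 = (29 - 5^2)/1 = 4/1 = 4: (m_6, d_6) = (m_1, d_1) = (5, 4), so from here the quotients repeat a_1, ..., a_5; the period length is 5.
Hence the expansion of sqrt(29) is a_0 = 5 followed by the repeating block 2, 1, 1, 2, 10 (period 5).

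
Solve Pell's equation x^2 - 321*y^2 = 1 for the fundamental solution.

(x, y) = (215, 12)

First expand sqrt(321) as a continued fraction. With x_i = (sqrt(321) + m_i)/d_i and (m_0, d_0) = (0, 1): a_0 = floor(sqrt(321)) = 17, since 17^2 = 289 <= 321 < 324 = 18^2.
Iterate m_{i+1} = d_i*a_i - m_i, d_{i+1} = (321 - m_{i+1}^2)/d_i, a_{i+1} = floor((a_0 + m_{i+1})/d_{i+1}):
  m_1 = 1*17 - 0 = 17, d_1 = (321 - 17^2)/1 = 32/1 = 32, a_1 = floor((17 + 17)/32) = 1.
  m_2 = 32*1 - 17 = 15, d_2 = (321 - 15^2)/32 = 96/32 = 3, a_2 = floor((17 + 15)/3) = 10.
  m_3 = 3*10 - 15 = 15, d_3 = (321 - 15^2)/3 = 96/3 = 32, a_3 = floor((17 + 15)/32) = 1.
  m_4 = 32*1 - 15 = 17, d_4 = (321 - 17^2)/32 = 32/32 = 1, a_4 = floor((17 + 17)/1) = 34.
  m_5 = 1*34 - 17 = 17, d_5 = (321 - 17^2)/1 = 32/1 = 32: (m_5, d_5) = (m_1, d_1) = (17, 32), so from here the quotients repeat a_1, ..., a_4; the period length is 4.
So sqrt(321) = [17; (1, 10, 1, 34)] with period length k = 4.
k is even, so the fundamental solution of x^2 - 321y^2 = 1 is (p_{k-1}, q_{k-1}) = (p_3, q_3); compute convergents through index 3.
Convergents (p_i = a_i*p_{i-1} + p_{i-2}, q_i = a_i*q_{i-1} + q_{i-2} with p_{-2}=0, p_{-1}=1, q_{-2}=1, q_{-1}=0):
  i=0: a_0=17, p_0 = 17*1 + 0 = 17, q_0 = 17*0 + 1 = 1.
  i=1: a_1=1, p_1 = 1*17 + 1 = 18, q_1 = 1*1 + 0 = 1.
  i=2: a_2=10, p_2 = 10*18 + 17 = 197, q_2 = 10*1 + 1 = 11.
  i=3: a_3=1, p_3 = 1*197 + 18 = 215, q_3 = 1*11 + 1 = 12.
Check: 215^2 - 321*12^2 = 46225 - 46224 = 1, so (x, y) = (215, 12) solves the equation, and by the theorem it is the least positive solution.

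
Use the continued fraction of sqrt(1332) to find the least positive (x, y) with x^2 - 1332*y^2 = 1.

(x, y) = (73, 2)

First expand sqrt(1332) as a continued fraction. With x_i = (sqrt(1332) + m_i)/d_i and (m_0, d_0) = (0, 1): a_0 = floor(sqrt(1332)) = 36, since 36^2 = 1296 <= 1332 < 1369 = 37^2.
Iterate m_{i+1} = d_i*a_i - m_i, d_{i+1} = (1332 - m_{i+1}^2)/d_i, a_{i+1} = floor((a_0 + m_{i+1})/d_{i+1}):
  m_1 = 1*36 - 0 = 36, d_1 = (1332 - 36^2)/1 = 36/1 = 36, a_1 = floor((36 + 36)/36) = 2.
  m_2 = 36*2 - 36 = 36, d_2 = (1332 - 36^2)/36 = 36/36 = 1, a_2 = floor((36 + 36)/1) = 72.
  m_3 = 1*72 - 36 = 36, d_3 = (1332 - 36^2)/1 = 36/1 = 36: (m_3, d_3) = (m_1, d_1) = (36, 36), so from here the quotients repeat a_1, a_2; the period length is 2.
So sqrt(1332) = [36; (2, 72)] with period length k = 2.
k is even, so the fundamental solution of x^2 - 1332y^2 = 1 is (p_{k-1}, q_{k-1}) = (p_1, q_1); compute convergents through index 1.
Convergents (p_i = a_i*p_{i-1} + p_{i-2}, q_i = a_i*q_{i-1} + q_{i-2} with p_{-2}=0, p_{-1}=1, q_{-2}=1, q_{-1}=0):
  i=0: a_0=36, p_0 = 36*1 + 0 = 36, q_0 = 36*0 + 1 = 1.
  i=1: a_1=2, p_1 = 2*36 + 1 = 73, q_1 = 2*1 + 0 = 2.
Check: 73^2 - 1332*2^2 = 5329 - 5328 = 1, so (x, y) = (73, 2) solves the equation, and by the theorem it is the least positive solution.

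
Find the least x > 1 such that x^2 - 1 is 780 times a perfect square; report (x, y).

(x, y) = (391, 14)

First expand sqrt(780) as a continued fraction. With x_i = (sqrt(780) + m_i)/d_i and (m_0, d_0) = (0, 1): a_0 = floor(sqrt(780)) = 27, since 27^2 = 729 <= 780 < 784 = 28^2.
Iterate m_{i+1} = d_i*a_i - m_i, d_{i+1} = (780 - m_{i+1}^2)/d_i, a_{i+1} = floor((a_0 + m_{i+1})/d_{i+1}):
  m_1 = 1*27 - 0 = 27, d_1 = (780 - 27^2)/1 = 51/1 = 51, a_1 = floor((27 + 27)/51) = 1.
  m_2 = 51*1 - 27 = 24, d_2 = (780 - 24^2)/51 = 204/51 = 4, a_2 = floor((27 + 24)/4) = 12.
  m_3 = 4*12 - 24 = 24, d_3 = (780 - 24^2)/4 = 204/4 = 51, a_3 = floor((27 + 24)/51) = 1.
  m_4 = 51*1 - 24 = 27, d_4 = (780 - 27^2)/51 = 51/51 = 1, a_4 = floor((27 + 27)/1) = 54.
  m_5 = 1*54 - 27 = 27, d_5 = (780 - 27^2)/1 = 51/1 = 51: (m_5, d_5) = (m_1, d_1) = (27, 51), so from here the quotients repeat a_1, ..., a_4; the period length is 4.
So sqrt(780) = [27; (1, 12, 1, 54)] with period length k = 4.
k is even, so the fundamental solution of x^2 - 780y^2 = 1 is (p_{k-1}, q_{k-1}) = (p_3, q_3); compute convergents through index 3.
Convergents (p_i = a_i*p_{i-1} + p_{i-2}, q_i = a_i*q_{i-1} + q_{i-2} with p_{-2}=0, p_{-1}=1, q_{-2}=1, q_{-1}=0):
  i=0: a_0=27, p_0 = 27*1 + 0 = 27, q_0 = 27*0 + 1 = 1.
  i=1: a_1=1, p_1 = 1*27 + 1 = 28, q_1 = 1*1 + 0 = 1.
  i=2: a_2=12, p_2 = 12*28 + 27 = 363, q_2 = 12*1 + 1 = 13.
  i=3: a_3=1, p_3 = 1*363 + 28 = 391, q_3 = 1*13 + 1 = 14.
Check: 391^2 - 780*14^2 = 152881 - 152880 = 1, so (x, y) = (391, 14) solves the equation, and by the theorem it is the least positive solution.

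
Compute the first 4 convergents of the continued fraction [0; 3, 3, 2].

Using the convergent recurrence p_i = a_i*p_{i-1} + p_{i-2}, q_i = a_i*q_{i-1} + q_{i-2} with p_{-2}=0, p_{-1}=1, q_{-2}=1, q_{-1}=0:
  i=0: a_0=0, p_0 = 0*1 + 0 = 0, q_0 = 0*0 + 1 = 1.
  i=1: a_1=3, p_1 = 3*0 + 1 = 1, q_1 = 3*1 + 0 = 3.
  i=2: a_2=3, p_2 = 3*1 + 0 = 3, q_2 = 3*3 + 1 = 10.
  i=3: a_3=2, p_3 = 2*3 + 1 = 7, q_3 = 2*10 + 3 = 23.

0/1, 1/3, 3/10, 7/23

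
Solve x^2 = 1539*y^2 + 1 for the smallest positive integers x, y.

(x, y) = (19651490, 500929)

First expand sqrt(1539) as a continued fraction. With x_i = (sqrt(1539) + m_i)/d_i and (m_0, d_0) = (0, 1): a_0 = floor(sqrt(1539)) = 39, since 39^2 = 1521 <= 1539 < 1600 = 40^2.
Iterate m_{i+1} = d_i*a_i - m_i, d_{i+1} = (1539 - m_{i+1}^2)/d_i, a_{i+1} = floor((a_0 + m_{i+1})/d_{i+1}):
  m_1 = 1*39 - 0 = 39, d_1 = (1539 - 39^2)/1 = 18/1 = 18, a_1 = floor((39 + 39)/18) = 4.
  m_2 = 18*4 - 39 = 33, d_2 = (1539 - 33^2)/18 = 450/18 = 25, a_2 = floor((39 + 33)/25) = 2.
  m_3 = 25*2 - 33 = 17, d_3 = (1539 - 17^2)/25 = 1250/25 = 50, a_3 = floor((39 + 17)/50) = 1.
  m_4 = 50*1 - 17 = 33, d_4 = (1539 - 33^2)/50 = 450/50 = 9, a_4 = floor((39 + 33)/9) = 8.
  m_5 = 9*8 - 33 = 39, d_5 = (1539 - 39^2)/9 = 18/9 = 2, a_5 = floor((39 + 39)/2) = 39.
  m_6 = 2*39 - 39 = 39, d_6 = (1539 - 39^2)/2 = 18/2 = 9, a_6 = floor((39 + 39)/9) = 8.
  m_7 = 9*8 - 39 = 33, d_7 = (1539 - 33^2)/9 = 450/9 = 50, a_7 = floor((39 + 33)/50) = 1.
  m_8 = 50*1 - 33 = 17, d_8 = (1539 - 17^2)/50 = 1250/50 = 25, a_8 = floor((39 + 17)/25) = 2.
  m_9 = 25*2 - 17 = 33, d_9 = (1539 - 33^2)/25 = 450/25 = 18, a_9 = floor((39 + 33)/18) = 4.
  m_10 = 18*4 - 33 = 39, d_10 = (1539 - 39^2)/18 = 18/18 = 1, a_10 = floor((39 + 39)/1) = 78.
  m_11 = 1*78 - 39 = 39, d_11 = (1539 - 39^2)/1 = 18/1 = 18: (m_11, d_11) = (m_1, d_1) = (39, 18), so from here the quotients repeat a_1, ..., a_10; the period length is 10.
So sqrt(1539) = [39; (4, 2, 1, 8, 39, 8, 1, 2, 4, 78)] with period length k = 10.
k is even, so the fundamental solution of x^2 - 1539y^2 = 1 is (p_{k-1}, q_{k-1}) = (p_9, q_9); compute convergents through index 9.
Convergents (p_i = a_i*p_{i-1} + p_{i-2}, q_i = a_i*q_{i-1} + q_{i-2} with p_{-2}=0, p_{-1}=1, q_{-2}=1, q_{-1}=0):
  i=0: a_0=39, p_0 = 39*1 + 0 = 39, q_0 = 39*0 + 1 = 1.
  i=1: a_1=4, p_1 = 4*39 + 1 = 157, q_1 = 4*1 + 0 = 4.
  i=2: a_2=2, p_2 = 2*157 + 39 = 353, q_2 = 2*4 + 1 = 9.
  i=3: a_3=1, p_3 = 1*353 + 157 = 510, q_3 = 1*9 + 4 = 13.
  i=4: a_4=8, p_4 = 8*510 + 353 = 4433, q_4 = 8*13 + 9 = 113.
  i=5: a_5=39, p_5 = 39*4433 + 510 = 173397, q_5 = 39*113 + 13 = 4420.
  i=6: a_6=8, p_6 = 8*173397 + 4433 = 1391609, q_6 = 8*4420 + 113 = 35473.
  i=7: a_7=1, p_7 = 1*1391609 + 173397 = 1565006, q_7 = 1*35473 + 4420 = 39893.
  i=8: a_8=2, p_8 = 2*1565006 + 1391609 = 4521621, q_8 = 2*39893 + 35473 = 115259.
  i=9: a_9=4, p_9 = 4*4521621 + 1565006 = 19651490, q_9 = 4*115259 + 39893 = 500929.
Check: 19651490^2 - 1539*500929^2 = 386181059220100 - 386181059220099 = 1, so (x, y) = (19651490, 500929) solves the equation, and by the theorem it is the least positive solution.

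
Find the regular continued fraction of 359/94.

[3; 1, 4, 1, 1, 8]

Run the Euclidean algorithm on 359 and 94; the successive quotients are the partial quotients a_0, a_1, ... (each step inverts the fractional part left over by the previous one):
  359 = 3*94 + 77, so a_0 = 3.
  94 = 1*77 + 17, so a_1 = 1.
  77 = 4*17 + 9, so a_2 = 4.
  17 = 1*9 + 8, so a_3 = 1.
  9 = 1*8 + 1, so a_4 = 1.
  8 = 8*1 + 0, so a_5 = 8.
The remainder reaches 0 after 6 divisions, so the expansion has 6 partial quotients, read off in order.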